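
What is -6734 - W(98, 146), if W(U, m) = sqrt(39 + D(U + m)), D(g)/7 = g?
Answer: -6734 - sqrt(1747) ≈ -6775.8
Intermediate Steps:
D(g) = 7*g
W(U, m) = sqrt(39 + 7*U + 7*m) (W(U, m) = sqrt(39 + 7*(U + m)) = sqrt(39 + (7*U + 7*m)) = sqrt(39 + 7*U + 7*m))
-6734 - W(98, 146) = -6734 - sqrt(39 + 7*98 + 7*146) = -6734 - sqrt(39 + 686 + 1022) = -6734 - sqrt(1747)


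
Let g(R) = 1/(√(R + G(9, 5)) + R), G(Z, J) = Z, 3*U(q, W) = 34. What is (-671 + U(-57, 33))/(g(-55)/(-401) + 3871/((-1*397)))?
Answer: 250308036988896063/3699822849042175 + 125075192611*I*√46/22198937094253050 ≈ 67.654 + 3.8214e-5*I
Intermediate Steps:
U(q, W) = 34/3 (U(q, W) = (⅓)*34 = 34/3)
g(R) = 1/(R + √(9 + R)) (g(R) = 1/(√(R + 9) + R) = 1/(√(9 + R) + R) = 1/(R + √(9 + R)))
(-671 + U(-57, 33))/(g(-55)/(-401) + 3871/((-1*397))) = (-671 + 34/3)/(1/(-55 + √(9 - 55)*(-401)) + 3871/((-1*397))) = -1979/(3*(-1/401/(-55 + √(-46)) + 3871/(-397))) = -1979/(3*(-1/401/(-55 + I*√46) + 3871*(-1/397))) = -1979/(3*(-1/(401*(-55 + I*√46)) - 3871/397)) = -1979/(3*(-3871/397 - 1/(401*(-55 + I*√46))))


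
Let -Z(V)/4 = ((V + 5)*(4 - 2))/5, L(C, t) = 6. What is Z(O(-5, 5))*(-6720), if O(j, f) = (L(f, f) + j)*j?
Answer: 0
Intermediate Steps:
O(j, f) = j*(6 + j) (O(j, f) = (6 + j)*j = j*(6 + j))
Z(V) = -8 - 8*V/5 (Z(V) = -4*(V + 5)*(4 - 2)/5 = -4*(5 + V)*2/5 = -4*(10 + 2*V)/5 = -4*(2 + 2*V/5) = -8 - 8*V/5)
Z(O(-5, 5))*(-6720) = (-8 - (-8)*(6 - 5))*(-6720) = (-8 - (-8))*(-6720) = (-8 - 8/5*(-5))*(-6720) = (-8 + 8)*(-6720) = 0*(-6720) = 0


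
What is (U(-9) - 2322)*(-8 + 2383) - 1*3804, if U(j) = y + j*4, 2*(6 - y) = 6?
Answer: -5596929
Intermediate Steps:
y = 3 (y = 6 - ½*6 = 6 - 3 = 3)
U(j) = 3 + 4*j (U(j) = 3 + j*4 = 3 + 4*j)
(U(-9) - 2322)*(-8 + 2383) - 1*3804 = ((3 + 4*(-9)) - 2322)*(-8 + 2383) - 1*3804 = ((3 - 36) - 2322)*2375 - 3804 = (-33 - 2322)*2375 - 3804 = -2355*2375 - 3804 = -5593125 - 3804 = -5596929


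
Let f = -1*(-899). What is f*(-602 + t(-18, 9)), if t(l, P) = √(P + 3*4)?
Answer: -541198 + 899*√21 ≈ -5.3708e+5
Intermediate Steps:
t(l, P) = √(12 + P) (t(l, P) = √(P + 12) = √(12 + P))
f = 899
f*(-602 + t(-18, 9)) = 899*(-602 + √(12 + 9)) = 899*(-602 + √21) = -541198 + 899*√21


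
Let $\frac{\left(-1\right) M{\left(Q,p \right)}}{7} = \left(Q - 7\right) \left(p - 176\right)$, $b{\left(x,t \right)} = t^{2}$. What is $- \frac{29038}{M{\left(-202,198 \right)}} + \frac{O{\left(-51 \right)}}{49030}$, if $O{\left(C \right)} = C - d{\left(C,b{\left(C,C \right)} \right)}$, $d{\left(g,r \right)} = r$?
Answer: $- \frac{377272603}{394519895} \approx -0.95628$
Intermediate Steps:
$O{\left(C \right)} = C - C^{2}$
$M{\left(Q,p \right)} = - 7 \left(-176 + p\right) \left(-7 + Q\right)$ ($M{\left(Q,p \right)} = - 7 \left(Q - 7\right) \left(p - 176\right) = - 7 \left(-7 + Q\right) \left(-176 + p\right) = - 7 \left(-176 + p\right) \left(-7 + Q\right)$)
$- \frac{29038}{M{\left(-202,198 \right)}} + \frac{O{\left(-51 \right)}}{49030} = - \frac{29038}{-8624 + 49 \cdot 198 + 1232 \left(-202\right) - \left(-1414\right) 198} + \frac{\left(-51\right) \left(1 - -51\right)}{49030} = - \frac{29038}{-8624 + 9702 - 248864 + 279972} + - 51 \left(1 + 51\right) \frac{1}{49030} = - \frac{29038}{32186} + \left(-51\right) 52 \cdot \frac{1}{49030} = \left(-29038\right) \frac{1}{32186} - \frac{1326}{24515} = - \frac{14519}{16093} - \frac{1326}{24515} = - \frac{377272603}{394519895}$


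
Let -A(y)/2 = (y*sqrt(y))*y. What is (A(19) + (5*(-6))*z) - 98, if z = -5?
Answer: 52 - 722*sqrt(19) ≈ -3095.1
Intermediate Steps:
A(y) = -2*y**(5/2) (A(y) = -2*y*sqrt(y)*y = -2*y**(3/2)*y = -2*y**(5/2))
(A(19) + (5*(-6))*z) - 98 = (-722*sqrt(19) + (5*(-6))*(-5)) - 98 = (-722*sqrt(19) - 30*(-5)) - 98 = (-722*sqrt(19) + 150) - 98 = (150 - 722*sqrt(19)) - 98 = 52 - 722*sqrt(19)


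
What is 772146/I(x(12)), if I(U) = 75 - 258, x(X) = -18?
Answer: -257382/61 ≈ -4219.4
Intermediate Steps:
I(U) = -183
772146/I(x(12)) = 772146/(-183) = 772146*(-1/183) = -257382/61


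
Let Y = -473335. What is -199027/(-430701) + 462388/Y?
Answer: -104944528943/203865857835 ≈ -0.51477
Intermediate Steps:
-199027/(-430701) + 462388/Y = -199027/(-430701) + 462388/(-473335) = -199027*(-1/430701) + 462388*(-1/473335) = 199027/430701 - 462388/473335 = -104944528943/203865857835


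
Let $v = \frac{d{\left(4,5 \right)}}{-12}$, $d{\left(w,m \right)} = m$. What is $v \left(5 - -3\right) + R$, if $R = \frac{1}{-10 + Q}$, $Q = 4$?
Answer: $- \frac{7}{2} \approx -3.5$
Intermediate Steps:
$v = - \frac{5}{12}$ ($v = \frac{5}{-12} = 5 \left(- \frac{1}{12}\right) = - \frac{5}{12} \approx -0.41667$)
$R = - \frac{1}{6}$ ($R = \frac{1}{-10 + 4} = \frac{1}{-6} = - \frac{1}{6} \approx -0.16667$)
$v \left(5 - -3\right) + R = - \frac{5 \left(5 - -3\right)}{12} - \frac{1}{6} = - \frac{5 \left(5 + 3\right)}{12} - \frac{1}{6} = \left(- \frac{5}{12}\right) 8 - \frac{1}{6} = - \frac{10}{3} - \frac{1}{6} = - \frac{7}{2}$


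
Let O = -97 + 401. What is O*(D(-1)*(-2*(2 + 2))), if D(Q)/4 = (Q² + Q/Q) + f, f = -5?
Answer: 29184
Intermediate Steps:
O = 304
D(Q) = -16 + 4*Q² (D(Q) = 4*((Q² + Q/Q) - 5) = 4*((Q² + 1) - 5) = 4*((1 + Q²) - 5) = 4*(-4 + Q²) = -16 + 4*Q²)
O*(D(-1)*(-2*(2 + 2))) = 304*((-16 + 4*(-1)²)*(-2*(2 + 2))) = 304*((-16 + 4*1)*(-2*4)) = 304*((-16 + 4)*(-8)) = 304*(-12*(-8)) = 304*96 = 29184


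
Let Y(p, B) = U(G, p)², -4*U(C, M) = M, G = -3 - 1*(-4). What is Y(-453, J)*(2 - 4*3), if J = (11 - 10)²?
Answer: -1026045/8 ≈ -1.2826e+5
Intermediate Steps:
G = 1 (G = -3 + 4 = 1)
J = 1 (J = 1² = 1)
U(C, M) = -M/4
Y(p, B) = p²/16 (Y(p, B) = (-p/4)² = p²/16)
Y(-453, J)*(2 - 4*3) = ((1/16)*(-453)²)*(2 - 4*3) = ((1/16)*205209)*(2 - 12) = (205209/16)*(-10) = -1026045/8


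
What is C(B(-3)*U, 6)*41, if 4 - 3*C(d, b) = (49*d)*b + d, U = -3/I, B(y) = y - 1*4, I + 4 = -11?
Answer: 5699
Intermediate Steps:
I = -15 (I = -4 - 11 = -15)
B(y) = -4 + y (B(y) = y - 4 = -4 + y)
U = 1/5 (U = -3/(-15) = -3*(-1/15) = 1/5 ≈ 0.20000)
C(d, b) = 4/3 - d/3 - 49*b*d/3 (C(d, b) = 4/3 - ((49*d)*b + d)/3 = 4/3 - (49*b*d + d)/3 = 4/3 - (d + 49*b*d)/3 = 4/3 + (-d/3 - 49*b*d/3) = 4/3 - d/3 - 49*b*d/3)
C(B(-3)*U, 6)*41 = (4/3 - (-4 - 3)/(3*5) - 49/3*6*(-4 - 3)*(1/5))*41 = (4/3 - (-7)/(3*5) - 49/3*6*(-7*1/5))*41 = (4/3 - 1/3*(-7/5) - 49/3*6*(-7/5))*41 = (4/3 + 7/15 + 686/5)*41 = 139*41 = 5699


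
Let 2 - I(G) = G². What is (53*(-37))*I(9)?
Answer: 154919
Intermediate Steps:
I(G) = 2 - G²
(53*(-37))*I(9) = (53*(-37))*(2 - 1*9²) = -1961*(2 - 1*81) = -1961*(2 - 81) = -1961*(-79) = 154919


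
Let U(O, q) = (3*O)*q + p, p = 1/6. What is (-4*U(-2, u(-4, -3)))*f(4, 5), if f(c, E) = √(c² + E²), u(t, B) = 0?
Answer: -2*√41/3 ≈ -4.2688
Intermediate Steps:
p = ⅙ (p = 1*(⅙) = ⅙ ≈ 0.16667)
f(c, E) = √(E² + c²)
U(O, q) = ⅙ + 3*O*q (U(O, q) = (3*O)*q + ⅙ = 3*O*q + ⅙ = ⅙ + 3*O*q)
(-4*U(-2, u(-4, -3)))*f(4, 5) = (-4*(⅙ + 3*(-2)*0))*√(5² + 4²) = (-4*(⅙ + 0))*√(25 + 16) = (-4*⅙)*√41 = -2*√41/3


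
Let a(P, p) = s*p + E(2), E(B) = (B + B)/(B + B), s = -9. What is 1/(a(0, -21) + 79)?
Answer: 1/269 ≈ 0.0037175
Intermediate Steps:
E(B) = 1 (E(B) = (2*B)/((2*B)) = (2*B)*(1/(2*B)) = 1)
a(P, p) = 1 - 9*p (a(P, p) = -9*p + 1 = 1 - 9*p)
1/(a(0, -21) + 79) = 1/((1 - 9*(-21)) + 79) = 1/((1 + 189) + 79) = 1/(190 + 79) = 1/269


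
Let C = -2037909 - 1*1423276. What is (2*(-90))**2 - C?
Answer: 3493585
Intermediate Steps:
C = -3461185 (C = -2037909 - 1423276 = -3461185)
(2*(-90))**2 - C = (2*(-90))**2 - 1*(-3461185) = (-180)**2 + 3461185 = 32400 + 3461185 = 3493585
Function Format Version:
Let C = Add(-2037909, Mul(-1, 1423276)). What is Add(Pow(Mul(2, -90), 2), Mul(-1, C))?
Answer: 3493585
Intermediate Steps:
C = -3461185 (C = Add(-2037909, -1423276) = -3461185)
Add(Pow(Mul(2, -90), 2), Mul(-1, C)) = Add(Pow(Mul(2, -90), 2), Mul(-1, -3461185)) = Add(Pow(-180, 2), 3461185) = Add(32400, 3461185) = 3493585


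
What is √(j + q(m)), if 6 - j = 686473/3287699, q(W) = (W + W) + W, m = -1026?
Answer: I*√33207396519849899/3287699 ≈ 55.427*I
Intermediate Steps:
q(W) = 3*W (q(W) = 2*W + W = 3*W)
j = 19039721/3287699 (j = 6 - 686473/3287699 = 19039721/3287699 ≈ 5.7912)
√(j + q(m)) = √(19039721/3287699 + 3*(-1026)) = √(19039721/3287699 - 3078) = √(-10100497801/3287699) = I*√33207396519849899/3287699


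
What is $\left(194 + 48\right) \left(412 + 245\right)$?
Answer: $158994$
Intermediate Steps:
$\left(194 + 48\right) \left(412 + 245\right) = 242 \cdot 657 = 158994$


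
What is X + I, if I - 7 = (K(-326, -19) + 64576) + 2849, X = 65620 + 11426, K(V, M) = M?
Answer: 144459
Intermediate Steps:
X = 77046
I = 67413 (I = 7 + ((-19 + 64576) + 2849) = 7 + (64557 + 2849) = 7 + 67406 = 67413)
X + I = 77046 + 67413 = 144459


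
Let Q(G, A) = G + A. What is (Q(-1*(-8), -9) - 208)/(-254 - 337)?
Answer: 209/591 ≈ 0.35364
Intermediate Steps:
Q(G, A) = A + G
(Q(-1*(-8), -9) - 208)/(-254 - 337) = ((-9 - 1*(-8)) - 208)/(-254 - 337) = ((-9 + 8) - 208)/(-591) = (-1 - 208)*(-1/591) = -209*(-1/591) = 209/591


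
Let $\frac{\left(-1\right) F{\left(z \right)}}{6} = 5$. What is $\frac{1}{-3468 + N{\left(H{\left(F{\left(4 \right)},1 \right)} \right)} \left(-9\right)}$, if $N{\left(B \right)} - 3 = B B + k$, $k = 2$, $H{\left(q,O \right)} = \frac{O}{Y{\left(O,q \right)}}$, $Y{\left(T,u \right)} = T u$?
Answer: $- \frac{100}{351301} \approx -0.00028466$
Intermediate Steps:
$F{\left(z \right)} = -30$ ($F{\left(z \right)} = \left(-6\right) 5 = -30$)
$H{\left(q,O \right)} = \frac{1}{q}$ ($H{\left(q,O \right)} = \frac{O}{O q} = O \frac{1}{O q} = \frac{1}{q}$)
$N{\left(B \right)} = 5 + B^{2}$ ($N{\left(B \right)} = 3 + \left(B B + 2\right) = 3 + \left(B^{2} + 2\right) = 3 + \left(2 + B^{2}\right) = 5 + B^{2}$)
$\frac{1}{-3468 + N{\left(H{\left(F{\left(4 \right)},1 \right)} \right)} \left(-9\right)} = \frac{1}{-3468 + \left(5 + \left(\frac{1}{-30}\right)^{2}\right) \left(-9\right)} = \frac{1}{-3468 + \left(5 + \left(- \frac{1}{30}\right)^{2}\right) \left(-9\right)} = \frac{1}{-3468 + \left(5 + \frac{1}{900}\right) \left(-9\right)} = \frac{1}{-3468 + \frac{4501}{900} \left(-9\right)} = \frac{1}{-3468 - \frac{4501}{100}} = \frac{1}{- \frac{351301}{100}} = - \frac{100}{351301}$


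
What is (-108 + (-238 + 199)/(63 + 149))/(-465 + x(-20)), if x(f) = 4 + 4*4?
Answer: 4587/18868 ≈ 0.24311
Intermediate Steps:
x(f) = 20 (x(f) = 4 + 16 = 20)
(-108 + (-238 + 199)/(63 + 149))/(-465 + x(-20)) = (-108 + (-238 + 199)/(63 + 149))/(-465 + 20) = (-108 - 39/212)/(-445) = (-108 - 39*1/212)*(-1/445) = (-108 - 39/212)*(-1/445) = -22935/212*(-1/445) = 4587/18868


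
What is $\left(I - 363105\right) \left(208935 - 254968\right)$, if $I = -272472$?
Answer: $29257516041$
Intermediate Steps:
$\left(I - 363105\right) \left(208935 - 254968\right) = \left(-272472 - 363105\right) \left(208935 - 254968\right) = \left(-635577\right) \left(-46033\right) = 29257516041$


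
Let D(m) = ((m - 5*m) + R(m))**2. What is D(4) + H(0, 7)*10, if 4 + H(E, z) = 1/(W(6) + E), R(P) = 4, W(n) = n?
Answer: 317/3 ≈ 105.67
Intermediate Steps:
H(E, z) = -4 + 1/(6 + E)
D(m) = (4 - 4*m)**2 (D(m) = ((m - 5*m) + 4)**2 = (-4*m + 4)**2 = (4 - 4*m)**2)
D(4) + H(0, 7)*10 = 16*(-1 + 4)**2 + ((-23 - 4*0)/(6 + 0))*10 = 16*3**2 + ((-23 + 0)/6)*10 = 16*9 + ((1/6)*(-23))*10 = 144 - 23/6*10 = 144 - 115/3 = 317/3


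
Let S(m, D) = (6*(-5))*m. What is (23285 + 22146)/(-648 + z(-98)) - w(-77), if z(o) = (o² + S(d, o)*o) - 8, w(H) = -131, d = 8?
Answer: 4298739/32468 ≈ 132.40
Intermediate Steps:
S(m, D) = -30*m
z(o) = -8 + o² - 240*o (z(o) = (o² + (-30*8)*o) - 8 = (o² - 240*o) - 8 = -8 + o² - 240*o)
(23285 + 22146)/(-648 + z(-98)) - w(-77) = (23285 + 22146)/(-648 + (-8 + (-98)² - 240*(-98))) - 1*(-131) = 45431/(-648 + (-8 + 9604 + 23520)) + 131 = 45431/(-648 + 33116) + 131 = 45431/32468 + 131 = 4298739/32468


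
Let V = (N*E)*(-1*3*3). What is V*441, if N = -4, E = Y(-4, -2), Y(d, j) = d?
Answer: -63504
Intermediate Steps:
E = -4
V = -144 (V = (-4*(-4))*(-1*3*3) = 16*(-3*3) = 16*(-9) = -144)
V*441 = -144*441 = -63504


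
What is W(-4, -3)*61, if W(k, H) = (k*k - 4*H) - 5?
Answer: 1403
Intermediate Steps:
W(k, H) = -5 + k**2 - 4*H (W(k, H) = (k**2 - 4*H) - 5 = -5 + k**2 - 4*H)
W(-4, -3)*61 = (-5 + (-4)**2 - 4*(-3))*61 = (-5 + 16 + 12)*61 = 23*61 = 1403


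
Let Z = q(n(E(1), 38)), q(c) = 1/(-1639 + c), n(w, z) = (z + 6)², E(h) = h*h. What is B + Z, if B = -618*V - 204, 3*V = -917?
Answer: 56043307/297 ≈ 1.8870e+5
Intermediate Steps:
E(h) = h²
V = -917/3 (V = (⅓)*(-917) = -917/3 ≈ -305.67)
n(w, z) = (6 + z)²
B = 188698 (B = -618*(-917/3) - 204 = 188902 - 204 = 188698)
Z = 1/297 (Z = 1/(-1639 + (6 + 38)²) = 1/(-1639 + 44²) = 1/(-1639 + 1936) = 1/297 ≈ 0.0033670)
B + Z = 188698 + 1/297 = 56043307/297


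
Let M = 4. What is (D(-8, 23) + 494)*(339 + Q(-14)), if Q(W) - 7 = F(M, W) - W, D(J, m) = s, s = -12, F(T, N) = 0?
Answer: 173520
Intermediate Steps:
D(J, m) = -12
Q(W) = 7 - W (Q(W) = 7 + (0 - W) = 7 - W)
(D(-8, 23) + 494)*(339 + Q(-14)) = (-12 + 494)*(339 + (7 - 1*(-14))) = 482*(339 + (7 + 14)) = 482*(339 + 21) = 482*360 = 173520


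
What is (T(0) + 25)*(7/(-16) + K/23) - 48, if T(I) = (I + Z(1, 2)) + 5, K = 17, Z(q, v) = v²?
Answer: -6945/184 ≈ -37.745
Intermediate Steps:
T(I) = 9 + I (T(I) = (I + 2²) + 5 = (I + 4) + 5 = (4 + I) + 5 = 9 + I)
(T(0) + 25)*(7/(-16) + K/23) - 48 = ((9 + 0) + 25)*(7/(-16) + 17/23) - 48 = (9 + 25)*(7*(-1/16) + 17*(1/23)) - 48 = 34*(-7/16 + 17/23) - 48 = 34*(111/368) - 48 = 1887/184 - 48 = -6945/184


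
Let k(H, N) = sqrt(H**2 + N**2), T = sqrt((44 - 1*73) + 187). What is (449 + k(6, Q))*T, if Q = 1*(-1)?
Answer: sqrt(158)*(449 + sqrt(37)) ≈ 5720.3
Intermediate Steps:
T = sqrt(158) (T = sqrt((44 - 73) + 187) = sqrt(-29 + 187) = sqrt(158) ≈ 12.570)
Q = -1
(449 + k(6, Q))*T = (449 + sqrt(6**2 + (-1)**2))*sqrt(158) = (449 + sqrt(36 + 1))*sqrt(158) = (449 + sqrt(37))*sqrt(158) = sqrt(158)*(449 + sqrt(37))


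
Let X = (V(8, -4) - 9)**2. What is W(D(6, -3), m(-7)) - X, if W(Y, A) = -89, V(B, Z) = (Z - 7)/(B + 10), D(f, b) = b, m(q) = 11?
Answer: -58765/324 ≈ -181.37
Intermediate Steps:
V(B, Z) = (-7 + Z)/(10 + B)
X = 29929/324 (X = ((-7 - 4)/(10 + 8) - 9)**2 = (-11/18 - 9)**2 = (-173/18)**2 = 29929/324 ≈ 92.373)
W(D(6, -3), m(-7)) - X = -89 - 1*29929/324 = -89 - 29929/324 = -58765/324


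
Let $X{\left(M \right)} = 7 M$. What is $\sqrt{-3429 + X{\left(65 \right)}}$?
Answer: $i \sqrt{2974} \approx 54.534 i$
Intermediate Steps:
$\sqrt{-3429 + X{\left(65 \right)}} = \sqrt{-3429 + 7 \cdot 65} = \sqrt{-3429 + 455} = \sqrt{-2974} = i \sqrt{2974}$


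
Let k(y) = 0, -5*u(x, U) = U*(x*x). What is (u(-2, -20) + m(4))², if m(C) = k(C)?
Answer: 256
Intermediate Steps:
u(x, U) = -U*x²/5 (u(x, U) = -U*x*x/5 = -U*x²/5)
m(C) = 0
(u(-2, -20) + m(4))² = (-⅕*(-20)*(-2)² + 0)² = (-⅕*(-20)*4 + 0)² = (16 + 0)² = 16² = 256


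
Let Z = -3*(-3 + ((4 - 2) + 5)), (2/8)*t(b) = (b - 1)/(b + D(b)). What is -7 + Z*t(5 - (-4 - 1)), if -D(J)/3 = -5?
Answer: -607/25 ≈ -24.280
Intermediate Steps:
D(J) = 15 (D(J) = -3*(-5) = 15)
t(b) = 4*(-1 + b)/(15 + b) (t(b) = 4*((b - 1)/(b + 15)) = 4*((-1 + b)/(15 + b)) = 4*(-1 + b)/(15 + b))
Z = -12 (Z = -3*(-3 + (2 + 5)) = -3*(-3 + 7) = -3*4 = -12)
-7 + Z*t(5 - (-4 - 1)) = -7 - 48*(-1 + (5 - (-4 - 1)))/(15 + (5 - (-4 - 1))) = -7 - 48*(-1 + (5 - 1*(-5)))/(15 + (5 - 1*(-5))) = -7 - 48*(-1 + (5 + 5))/(15 + (5 + 5)) = -7 - 48*(-1 + 10)/(15 + 10) = -7 - 48*9/25 = -7 - 12*36/25 = -7 - 432/25 = -607/25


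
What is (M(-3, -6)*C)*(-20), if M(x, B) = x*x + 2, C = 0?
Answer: 0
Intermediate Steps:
M(x, B) = 2 + x² (M(x, B) = x² + 2 = 2 + x²)
(M(-3, -6)*C)*(-20) = ((2 + (-3)²)*0)*(-20) = ((2 + 9)*0)*(-20) = (11*0)*(-20) = 0*(-20) = 0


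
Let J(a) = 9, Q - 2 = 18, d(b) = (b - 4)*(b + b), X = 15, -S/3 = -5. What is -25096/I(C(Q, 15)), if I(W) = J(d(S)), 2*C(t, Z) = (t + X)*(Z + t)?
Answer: -25096/9 ≈ -2788.4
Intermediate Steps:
S = 15 (S = -3*(-5) = 15)
d(b) = 2*b*(-4 + b) (d(b) = (-4 + b)*(2*b) = 2*b*(-4 + b))
Q = 20 (Q = 2 + 18 = 20)
C(t, Z) = (15 + t)*(Z + t)/2 (C(t, Z) = ((t + 15)*(Z + t))/2 = ((15 + t)*(Z + t))/2 = (15 + t)*(Z + t)/2)
I(W) = 9
-25096/I(C(Q, 15)) = -25096/9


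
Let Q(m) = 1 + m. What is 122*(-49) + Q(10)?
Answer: -5967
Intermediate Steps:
122*(-49) + Q(10) = 122*(-49) + (1 + 10) = -5978 + 11 = -5967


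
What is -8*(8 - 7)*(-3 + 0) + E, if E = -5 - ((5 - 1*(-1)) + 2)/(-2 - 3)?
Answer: 103/5 ≈ 20.600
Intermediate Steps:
E = -17/5 (E = -5 - ((5 + 1) + 2)/(-5) = -5 - (6 + 2)*(-1)/5 = -5 - 8*(-1)/5 = -5 - 1*(-8/5) = -5 + 8/5 = -17/5 ≈ -3.4000)
-8*(8 - 7)*(-3 + 0) + E = -8*(8 - 7)*(-3 + 0) - 17/5 = -8*(-3) - 17/5 = 24 - 17/5 = 103/5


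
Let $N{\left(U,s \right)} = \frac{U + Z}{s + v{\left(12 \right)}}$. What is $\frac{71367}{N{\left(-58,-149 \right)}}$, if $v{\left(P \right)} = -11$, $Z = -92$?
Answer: $\frac{380624}{5} \approx 76125.0$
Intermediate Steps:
$N{\left(U,s \right)} = \frac{-92 + U}{-11 + s}$ ($N{\left(U,s \right)} = \frac{U - 92}{s - 11} = \frac{-92 + U}{-11 + s}$)
$\frac{71367}{N{\left(-58,-149 \right)}} = \frac{71367}{\frac{1}{-11 - 149} \left(-92 - 58\right)} = \frac{71367}{\frac{1}{-160} \left(-150\right)} = \frac{71367}{\left(- \frac{1}{160}\right) \left(-150\right)} = \frac{71367}{\frac{15}{16}} = 71367 \cdot \frac{16}{15} = \frac{380624}{5}$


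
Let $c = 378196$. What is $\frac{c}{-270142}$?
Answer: $- \frac{189098}{135071} \approx -1.4$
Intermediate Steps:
$\frac{c}{-270142} = \frac{378196}{-270142} = 378196 \left(- \frac{1}{270142}\right) = - \frac{189098}{135071}$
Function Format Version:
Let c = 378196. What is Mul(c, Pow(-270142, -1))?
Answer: Rational(-189098, 135071) ≈ -1.4000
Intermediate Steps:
Mul(c, Pow(-270142, -1)) = Mul(378196, Pow(-270142, -1)) = Mul(378196, Rational(-1, 270142)) = Rational(-189098, 135071)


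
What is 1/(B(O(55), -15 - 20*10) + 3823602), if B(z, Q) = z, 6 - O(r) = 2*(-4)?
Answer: 1/3823616 ≈ 2.6153e-7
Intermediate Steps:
O(r) = 14 (O(r) = 6 - 2*(-4) = 6 - 1*(-8) = 6 + 8 = 14)
1/(B(O(55), -15 - 20*10) + 3823602) = 1/(14 + 3823602) = 1/3823616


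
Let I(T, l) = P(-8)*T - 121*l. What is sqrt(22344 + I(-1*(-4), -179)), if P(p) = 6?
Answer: sqrt(44027) ≈ 209.83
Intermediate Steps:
I(T, l) = -121*l + 6*T (I(T, l) = 6*T - 121*l = -121*l + 6*T)
sqrt(22344 + I(-1*(-4), -179)) = sqrt(22344 + (-121*(-179) + 6*(-1*(-4)))) = sqrt(22344 + (21659 + 6*4)) = sqrt(22344 + (21659 + 24)) = sqrt(22344 + 21683) = sqrt(44027)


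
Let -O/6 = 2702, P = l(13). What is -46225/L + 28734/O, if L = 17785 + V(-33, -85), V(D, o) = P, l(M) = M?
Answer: -52533643/12022549 ≈ -4.3696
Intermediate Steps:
P = 13
V(D, o) = 13
L = 17798 (L = 17785 + 13 = 17798)
O = -16212 (O = -6*2702 = -16212)
-46225/L + 28734/O = -46225/17798 + 28734/(-16212) = -46225*1/17798 + 28734*(-1/16212) = -46225/17798 - 4789/2702 = -52533643/12022549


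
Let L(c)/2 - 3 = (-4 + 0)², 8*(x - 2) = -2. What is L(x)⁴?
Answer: 2085136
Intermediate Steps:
x = 7/4 (x = 2 + (⅛)*(-2) = 2 - ¼ = 7/4 ≈ 1.7500)
L(c) = 38 (L(c) = 6 + 2*(-4 + 0)² = 6 + 2*(-4)² = 6 + 2*16 = 6 + 32 = 38)
L(x)⁴ = 38⁴ = 2085136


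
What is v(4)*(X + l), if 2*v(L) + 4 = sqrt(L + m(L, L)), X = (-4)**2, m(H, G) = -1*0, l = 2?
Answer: -18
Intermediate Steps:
m(H, G) = 0
X = 16
v(L) = -2 + sqrt(L)/2 (v(L) = -2 + sqrt(L + 0)/2 = -2 + sqrt(L)/2)
v(4)*(X + l) = (-2 + sqrt(4)/2)*(16 + 2) = (-2 + (1/2)*2)*18 = (-2 + 1)*18 = -1*18 = -18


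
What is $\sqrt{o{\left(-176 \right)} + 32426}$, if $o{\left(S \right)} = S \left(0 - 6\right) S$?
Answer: $i \sqrt{153430} \approx 391.7 i$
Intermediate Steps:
$o{\left(S \right)} = - 6 S^{2}$ ($o{\left(S \right)} = S \left(0 - 6\right) S = S \left(-6\right) S = - 6 S S = - 6 S^{2}$)
$\sqrt{o{\left(-176 \right)} + 32426} = \sqrt{- 6 \left(-176\right)^{2} + 32426} = \sqrt{\left(-6\right) 30976 + 32426} = \sqrt{-185856 + 32426} = \sqrt{-153430} = i \sqrt{153430}$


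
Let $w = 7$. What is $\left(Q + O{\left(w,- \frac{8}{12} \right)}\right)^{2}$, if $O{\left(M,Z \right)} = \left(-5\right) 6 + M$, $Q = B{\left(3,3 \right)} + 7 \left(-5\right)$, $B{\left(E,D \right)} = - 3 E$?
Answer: $4489$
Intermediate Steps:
$Q = -44$ ($Q = \left(-3\right) 3 + 7 \left(-5\right) = -9 - 35 = -44$)
$O{\left(M,Z \right)} = -30 + M$
$\left(Q + O{\left(w,- \frac{8}{12} \right)}\right)^{2} = \left(-44 + \left(-30 + 7\right)\right)^{2} = \left(-44 - 23\right)^{2} = \left(-67\right)^{2} = 4489$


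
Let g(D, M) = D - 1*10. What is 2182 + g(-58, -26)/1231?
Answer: 2685974/1231 ≈ 2181.9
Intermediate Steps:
g(D, M) = -10 + D (g(D, M) = D - 10 = -10 + D)
2182 + g(-58, -26)/1231 = 2182 + (-10 - 58)/1231 = 2182 - 68*1/1231 = 2182 - 68/1231 = 2685974/1231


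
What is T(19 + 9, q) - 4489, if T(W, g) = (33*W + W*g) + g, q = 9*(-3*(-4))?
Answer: -433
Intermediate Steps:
q = 108 (q = 9*12 = 108)
T(W, g) = g + 33*W + W*g
T(19 + 9, q) - 4489 = (108 + 33*(19 + 9) + (19 + 9)*108) - 4489 = (108 + 33*28 + 28*108) - 4489 = (108 + 924 + 3024) - 4489 = 4056 - 4489 = -433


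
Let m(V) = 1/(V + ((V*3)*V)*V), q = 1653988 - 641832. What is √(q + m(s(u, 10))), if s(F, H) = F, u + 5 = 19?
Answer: √68823081656742/8246 ≈ 1006.1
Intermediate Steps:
u = 14 (u = -5 + 19 = 14)
q = 1012156
m(V) = 1/(V + 3*V³) (m(V) = 1/(V + ((3*V)*V)*V) = 1/(V + (3*V²)*V) = 1/(V + 3*V³))
√(q + m(s(u, 10))) = √(1012156 + 1/(14 + 3*14³)) = √(1012156 + 1/(14 + 3*2744)) = √(1012156 + 1/(14 + 8232)) = √(1012156 + 1/8246) = √(8346238377/8246) = √68823081656742/8246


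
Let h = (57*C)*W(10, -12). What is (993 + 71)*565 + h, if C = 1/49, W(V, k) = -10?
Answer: 29456270/49 ≈ 6.0115e+5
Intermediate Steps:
C = 1/49 ≈ 0.020408
h = -570/49 (h = (57*(1/49))*(-10) = (57/49)*(-10) = -570/49 ≈ -11.633)
(993 + 71)*565 + h = (993 + 71)*565 - 570/49 = 1064*565 - 570/49 = 601160 - 570/49 = 29456270/49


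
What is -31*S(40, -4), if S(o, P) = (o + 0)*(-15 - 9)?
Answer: 29760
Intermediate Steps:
S(o, P) = -24*o (S(o, P) = o*(-24) = -24*o)
-31*S(40, -4) = -(-744)*40 = -31*(-960) = 29760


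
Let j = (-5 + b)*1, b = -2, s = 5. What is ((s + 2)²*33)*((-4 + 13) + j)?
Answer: 3234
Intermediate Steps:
j = -7 (j = (-5 - 2)*1 = -7*1 = -7)
((s + 2)²*33)*((-4 + 13) + j) = ((5 + 2)²*33)*((-4 + 13) - 7) = (7²*33)*(9 - 7) = (49*33)*2 = 1617*2 = 3234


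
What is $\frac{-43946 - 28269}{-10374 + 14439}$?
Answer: $- \frac{14443}{813} \approx -17.765$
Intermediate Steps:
$\frac{-43946 - 28269}{-10374 + 14439} = - \frac{72215}{4065} = \left(-72215\right) \frac{1}{4065} = - \frac{14443}{813}$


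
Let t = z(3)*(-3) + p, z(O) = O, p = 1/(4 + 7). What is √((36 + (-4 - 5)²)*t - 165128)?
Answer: I*√20106614/11 ≈ 407.64*I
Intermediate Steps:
p = 1/11 ≈ 0.090909
t = -98/11 (t = 3*(-3) + 1/11 = -9 + 1/11 = -98/11 ≈ -8.9091)
√((36 + (-4 - 5)²)*t - 165128) = √((36 + (-4 - 5)²)*(-98/11) - 165128) = √((36 + (-9)²)*(-98/11) - 165128) = √((36 + 81)*(-98/11) - 165128) = √(117*(-98/11) - 165128) = √(-11466/11 - 165128) = √(-1827874/11) = I*√20106614/11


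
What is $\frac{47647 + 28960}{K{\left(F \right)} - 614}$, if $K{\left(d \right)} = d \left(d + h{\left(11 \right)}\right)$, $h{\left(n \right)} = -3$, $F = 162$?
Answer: $\frac{76607}{25144} \approx 3.0467$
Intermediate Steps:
$K{\left(d \right)} = d \left(-3 + d\right)$ ($K{\left(d \right)} = d \left(d - 3\right) = d \left(-3 + d\right)$)
$\frac{47647 + 28960}{K{\left(F \right)} - 614} = \frac{47647 + 28960}{162 \left(-3 + 162\right) - 614} = \frac{76607}{162 \cdot 159 - 614} = \frac{76607}{25758 - 614} = \frac{76607}{25144}$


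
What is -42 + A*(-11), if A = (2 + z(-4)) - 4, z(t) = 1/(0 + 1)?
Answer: -31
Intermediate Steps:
z(t) = 1 (z(t) = 1/1 = 1)
A = -1 (A = (2 + 1) - 4 = 3 - 4 = -1)
-42 + A*(-11) = -42 - 1*(-11) = -42 + 11 = -31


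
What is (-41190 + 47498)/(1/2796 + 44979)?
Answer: 928272/6619015 ≈ 0.14024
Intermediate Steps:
(-41190 + 47498)/(1/2796 + 44979) = 6308/(1/2796 + 44979) = 6308/(125761285/2796) = 6308*(2796/125761285) = 928272/6619015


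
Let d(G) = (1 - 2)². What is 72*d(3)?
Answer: 72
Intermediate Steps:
d(G) = 1 (d(G) = (-1)² = 1)
72*d(3) = 72*1 = 72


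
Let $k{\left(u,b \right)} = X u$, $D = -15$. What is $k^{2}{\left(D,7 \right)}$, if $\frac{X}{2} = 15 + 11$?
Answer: $608400$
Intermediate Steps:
$X = 52$ ($X = 2 \left(15 + 11\right) = 2 \cdot 26 = 52$)
$k{\left(u,b \right)} = 52 u$
$k^{2}{\left(D,7 \right)} = \left(52 \left(-15\right)\right)^{2} = \left(-780\right)^{2} = 608400$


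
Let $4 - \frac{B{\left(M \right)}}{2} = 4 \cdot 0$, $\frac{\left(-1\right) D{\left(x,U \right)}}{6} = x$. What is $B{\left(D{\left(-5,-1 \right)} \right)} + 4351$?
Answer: $4359$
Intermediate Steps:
$D{\left(x,U \right)} = - 6 x$
$B{\left(M \right)} = 8$ ($B{\left(M \right)} = 8 - 2 \cdot 4 \cdot 0 = 8 - 0 = 8 + 0 = 8$)
$B{\left(D{\left(-5,-1 \right)} \right)} + 4351 = 8 + 4351 = 4359$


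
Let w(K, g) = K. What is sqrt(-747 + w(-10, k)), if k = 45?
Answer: I*sqrt(757) ≈ 27.514*I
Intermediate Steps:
sqrt(-747 + w(-10, k)) = sqrt(-747 - 10) = sqrt(-757) = I*sqrt(757)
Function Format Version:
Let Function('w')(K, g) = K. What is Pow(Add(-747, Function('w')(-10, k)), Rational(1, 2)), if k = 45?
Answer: Mul(I, Pow(757, Rational(1, 2))) ≈ Mul(27.514, I)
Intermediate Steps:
Pow(Add(-747, Function('w')(-10, k)), Rational(1, 2)) = Pow(Add(-747, -10), Rational(1, 2)) = Pow(-757, Rational(1, 2)) = Mul(I, Pow(757, Rational(1, 2)))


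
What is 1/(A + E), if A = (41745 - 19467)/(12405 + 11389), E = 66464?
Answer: 11897/790733347 ≈ 1.5046e-5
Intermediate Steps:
A = 11139/11897 (A = 22278/23794 = 22278*(1/23794) = 11139/11897 ≈ 0.93629)
1/(A + E) = 1/(11139/11897 + 66464) = 1/(790733347/11897) = 11897/790733347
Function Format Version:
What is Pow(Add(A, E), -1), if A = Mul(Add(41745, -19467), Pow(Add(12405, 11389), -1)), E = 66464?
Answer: Rational(11897, 790733347) ≈ 1.5046e-5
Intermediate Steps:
A = Rational(11139, 11897) (A = Mul(22278, Pow(23794, -1)) = Mul(22278, Rational(1, 23794)) = Rational(11139, 11897) ≈ 0.93629)
Pow(Add(A, E), -1) = Pow(Add(Rational(11139, 11897), 66464), -1) = Pow(Rational(790733347, 11897), -1) = Rational(11897, 790733347)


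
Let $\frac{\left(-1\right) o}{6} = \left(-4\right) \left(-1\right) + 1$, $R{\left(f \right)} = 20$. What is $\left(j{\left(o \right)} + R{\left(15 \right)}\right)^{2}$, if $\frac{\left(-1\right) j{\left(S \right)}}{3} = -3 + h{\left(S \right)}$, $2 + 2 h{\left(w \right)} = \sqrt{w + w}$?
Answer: $889 - 192 i \sqrt{15} \approx 889.0 - 743.61 i$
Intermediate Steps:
$h{\left(w \right)} = -1 + \frac{\sqrt{2} \sqrt{w}}{2}$ ($h{\left(w \right)} = -1 + \frac{\sqrt{w + w}}{2} = -1 + \frac{\sqrt{2 w}}{2} = -1 + \frac{\sqrt{2} \sqrt{w}}{2}$)
$o = -30$ ($o = - 6 \left(\left(-4\right) \left(-1\right) + 1\right) = - 6 \left(4 + 1\right) = \left(-6\right) 5 = -30$)
$j{\left(S \right)} = 12 - \frac{3 \sqrt{2} \sqrt{S}}{2}$ ($j{\left(S \right)} = - 3 \left(-3 + \left(-1 + \frac{\sqrt{2} \sqrt{S}}{2}\right)\right) = - 3 \left(-4 + \frac{\sqrt{2} \sqrt{S}}{2}\right) = 12 - \frac{3 \sqrt{2} \sqrt{S}}{2}$)
$\left(j{\left(o \right)} + R{\left(15 \right)}\right)^{2} = \left(\left(12 - \frac{3 \sqrt{2} \sqrt{-30}}{2}\right) + 20\right)^{2} = \left(\left(12 - \frac{3 \sqrt{2} i \sqrt{30}}{2}\right) + 20\right)^{2} = \left(\left(12 - 3 i \sqrt{15}\right) + 20\right)^{2} = \left(32 - 3 i \sqrt{15}\right)^{2}$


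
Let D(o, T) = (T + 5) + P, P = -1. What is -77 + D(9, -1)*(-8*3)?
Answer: -149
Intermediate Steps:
D(o, T) = 4 + T (D(o, T) = (T + 5) - 1 = (5 + T) - 1 = 4 + T)
-77 + D(9, -1)*(-8*3) = -77 + (4 - 1)*(-8*3) = -77 + 3*(-24) = -77 - 72 = -149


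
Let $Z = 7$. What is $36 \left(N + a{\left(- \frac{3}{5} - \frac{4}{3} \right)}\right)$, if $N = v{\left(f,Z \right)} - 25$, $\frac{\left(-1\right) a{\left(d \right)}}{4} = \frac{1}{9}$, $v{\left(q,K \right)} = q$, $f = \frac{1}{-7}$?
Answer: $- \frac{6448}{7} \approx -921.14$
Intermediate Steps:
$f = - \frac{1}{7} \approx -0.14286$
$a{\left(d \right)} = - \frac{4}{9}$
$N = - \frac{176}{7}$ ($N = - \frac{1}{7} - 25 = - \frac{176}{7} \approx -25.143$)
$36 \left(N + a{\left(- \frac{3}{5} - \frac{4}{3} \right)}\right) = 36 \left(- \frac{176}{7} - \frac{4}{9}\right) = 36 \left(- \frac{1612}{63}\right) = - \frac{6448}{7}$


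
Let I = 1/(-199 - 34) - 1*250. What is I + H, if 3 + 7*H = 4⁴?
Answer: -348808/1631 ≈ -213.86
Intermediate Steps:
H = 253/7 (H = -3/7 + (⅐)*4⁴ = -3/7 + (⅐)*256 = -3/7 + 256/7 = 253/7 ≈ 36.143)
I = -58251/233 (I = 1/(-233) - 250 = -1/233 - 250 = -58251/233 ≈ -250.00)
I + H = -58251/233 + 253/7 = -348808/1631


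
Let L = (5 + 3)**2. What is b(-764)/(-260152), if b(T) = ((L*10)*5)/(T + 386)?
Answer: 200/6146091 ≈ 3.2541e-5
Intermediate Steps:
L = 64 (L = 8**2 = 64)
b(T) = 3200/(386 + T) (b(T) = ((64*10)*5)/(T + 386) = (640*5)/(386 + T) = 3200/(386 + T))
b(-764)/(-260152) = (3200/(386 - 764))/(-260152) = (3200/(-378))*(-1/260152) = (3200*(-1/378))*(-1/260152) = -1600/189*(-1/260152) = 200/6146091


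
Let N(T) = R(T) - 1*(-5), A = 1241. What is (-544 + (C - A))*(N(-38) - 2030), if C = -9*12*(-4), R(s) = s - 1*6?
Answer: 2799357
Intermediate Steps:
R(s) = -6 + s (R(s) = s - 6 = -6 + s)
N(T) = -1 + T (N(T) = (-6 + T) - 1*(-5) = (-6 + T) + 5 = -1 + T)
C = 432 (C = -108*(-4) = 432)
(-544 + (C - A))*(N(-38) - 2030) = (-544 + (432 - 1*1241))*((-1 - 38) - 2030) = (-544 + (432 - 1241))*(-39 - 2030) = (-544 - 809)*(-2069) = -1353*(-2069) = 2799357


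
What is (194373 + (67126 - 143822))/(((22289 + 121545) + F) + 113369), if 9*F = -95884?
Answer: 1059093/2218943 ≈ 0.47730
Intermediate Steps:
F = -95884/9 (F = (⅑)*(-95884) = -95884/9 ≈ -10654.)
(194373 + (67126 - 143822))/(((22289 + 121545) + F) + 113369) = (194373 + (67126 - 143822))/(((22289 + 121545) - 95884/9) + 113369) = (194373 - 76696)/((143834 - 95884/9) + 113369) = 117677/(1198622/9 + 113369) = 117677/(2218943/9) = 117677*(9/2218943) = 1059093/2218943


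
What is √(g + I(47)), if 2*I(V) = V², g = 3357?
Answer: √17846/2 ≈ 66.794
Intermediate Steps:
I(V) = V²/2
√(g + I(47)) = √(3357 + (½)*47²) = √(3357 + (½)*2209) = √(3357 + 2209/2) = √(8923/2) = √17846/2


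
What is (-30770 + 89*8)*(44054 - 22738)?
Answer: -640716328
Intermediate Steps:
(-30770 + 89*8)*(44054 - 22738) = (-30770 + 712)*21316 = -30058*21316 = -640716328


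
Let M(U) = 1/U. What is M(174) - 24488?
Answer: -4260911/174 ≈ -24488.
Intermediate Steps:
M(174) - 24488 = 1/174 - 24488 = -4260911/174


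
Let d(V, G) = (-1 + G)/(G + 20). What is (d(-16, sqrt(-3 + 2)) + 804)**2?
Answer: 103932087784/160801 + 13540170*I/160801 ≈ 6.4634e+5 + 84.204*I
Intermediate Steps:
d(V, G) = (-1 + G)/(20 + G)
(d(-16, sqrt(-3 + 2)) + 804)**2 = ((-1 + sqrt(-3 + 2))/(20 + sqrt(-3 + 2)) + 804)**2 = ((-1 + sqrt(-1))/(20 + sqrt(-1)) + 804)**2 = ((-1 + I)/(20 + I) + 804)**2 = (((20 - I)/401)*(-1 + I) + 804)**2 = ((-1 + I)*(20 - I)/401 + 804)**2 = (804 + (-1 + I)*(20 - I)/401)**2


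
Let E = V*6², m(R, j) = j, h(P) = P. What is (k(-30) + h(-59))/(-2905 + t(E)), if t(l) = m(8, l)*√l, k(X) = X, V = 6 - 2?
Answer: 89/1177 ≈ 0.075616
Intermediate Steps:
V = 4
E = 144 (E = 4*6² = 4*36 = 144)
t(l) = l^(3/2) (t(l) = l*√l = l^(3/2))
(k(-30) + h(-59))/(-2905 + t(E)) = (-30 - 59)/(-2905 + 144^(3/2)) = -89/(-2905 + 1728) = -89/(-1177) = -89*(-1/1177) = 89/1177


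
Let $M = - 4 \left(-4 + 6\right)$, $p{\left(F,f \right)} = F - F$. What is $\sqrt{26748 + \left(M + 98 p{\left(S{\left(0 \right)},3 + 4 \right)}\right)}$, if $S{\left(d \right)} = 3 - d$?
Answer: $2 \sqrt{6685} \approx 163.52$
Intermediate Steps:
$p{\left(F,f \right)} = 0$
$M = -8$ ($M = \left(-4\right) 2 = -8$)
$\sqrt{26748 + \left(M + 98 p{\left(S{\left(0 \right)},3 + 4 \right)}\right)} = \sqrt{26748 + \left(-8 + 98 \cdot 0\right)} = \sqrt{26748 + \left(-8 + 0\right)} = \sqrt{26748 - 8} = \sqrt{26740} = 2 \sqrt{6685}$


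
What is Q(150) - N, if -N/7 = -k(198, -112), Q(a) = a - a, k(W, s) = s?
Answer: 784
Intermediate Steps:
Q(a) = 0
N = -784 (N = -(-7)*(-112) = -7*112 = -784)
Q(150) - N = 0 - 1*(-784) = 0 + 784 = 784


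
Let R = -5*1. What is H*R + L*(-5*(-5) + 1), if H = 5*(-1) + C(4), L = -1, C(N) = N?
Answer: -21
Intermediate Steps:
H = -1 (H = 5*(-1) + 4 = -5 + 4 = -1)
R = -5
H*R + L*(-5*(-5) + 1) = -1*(-5) - (-5*(-5) + 1) = 5 - (25 + 1) = 5 - 1*26 = 5 - 26 = -21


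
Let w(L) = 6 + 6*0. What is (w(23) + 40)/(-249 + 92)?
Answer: -46/157 ≈ -0.29299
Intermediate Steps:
w(L) = 6 (w(L) = 6 + 0 = 6)
(w(23) + 40)/(-249 + 92) = (6 + 40)/(-249 + 92) = 46/(-157) = 46*(-1/157) = -46/157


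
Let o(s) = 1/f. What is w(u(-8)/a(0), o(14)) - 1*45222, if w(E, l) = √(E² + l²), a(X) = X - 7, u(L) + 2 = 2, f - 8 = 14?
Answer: -994883/22 ≈ -45222.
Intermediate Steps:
f = 22 (f = 8 + 14 = 22)
u(L) = 0 (u(L) = -2 + 2 = 0)
o(s) = 1/22
a(X) = -7 + X
w(u(-8)/a(0), o(14)) - 1*45222 = √((0/(-7 + 0))² + (1/22)²) - 1*45222 = √((0/(-7))² + 1/484) - 45222 = √((0*(-⅐))² + 1/484) - 45222 = √(0² + 1/484) - 45222 = √(0 + 1/484) - 45222 = √(1/484) - 45222 = 1/22 - 45222 = -994883/22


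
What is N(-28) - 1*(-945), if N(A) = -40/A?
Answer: 6625/7 ≈ 946.43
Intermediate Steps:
N(-28) - 1*(-945) = -40/(-28) - 1*(-945) = -40*(-1/28) + 945 = 10/7 + 945 = 6625/7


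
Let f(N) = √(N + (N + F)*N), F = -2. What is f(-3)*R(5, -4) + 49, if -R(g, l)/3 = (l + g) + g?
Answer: 49 - 36*√3 ≈ -13.354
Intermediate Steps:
R(g, l) = -6*g - 3*l (R(g, l) = -3*((l + g) + g) = -3*((g + l) + g) = -3*(l + 2*g) = -6*g - 3*l)
f(N) = √(N + N*(-2 + N)) (f(N) = √(N + (N - 2)*N) = √(N + (-2 + N)*N) = √(N + N*(-2 + N)))
f(-3)*R(5, -4) + 49 = √(-3*(-1 - 3))*(-6*5 - 3*(-4)) + 49 = √(-3*(-4))*(-30 + 12) + 49 = √12*(-18) + 49 = (2*√3)*(-18) + 49 = -36*√3 + 49 = 49 - 36*√3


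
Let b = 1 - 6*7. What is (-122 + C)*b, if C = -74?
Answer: 8036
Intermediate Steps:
b = -41 (b = 1 - 42 = -41)
(-122 + C)*b = (-122 - 74)*(-41) = -196*(-41) = 8036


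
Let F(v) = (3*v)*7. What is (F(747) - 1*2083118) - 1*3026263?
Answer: -5093694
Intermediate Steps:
F(v) = 21*v
(F(747) - 1*2083118) - 1*3026263 = (21*747 - 1*2083118) - 1*3026263 = (15687 - 2083118) - 3026263 = -2067431 - 3026263 = -5093694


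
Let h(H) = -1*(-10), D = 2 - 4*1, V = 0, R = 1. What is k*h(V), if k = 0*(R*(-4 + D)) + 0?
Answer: 0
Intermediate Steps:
D = -2 (D = 2 - 4 = -2)
h(H) = 10
k = 0 (k = 0*(1*(-4 - 2)) + 0 = 0*(1*(-6)) + 0 = 0*(-6) + 0 = 0 + 0 = 0)
k*h(V) = 0*10 = 0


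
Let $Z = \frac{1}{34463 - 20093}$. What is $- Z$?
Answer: $- \frac{1}{14370} \approx -6.9589 \cdot 10^{-5}$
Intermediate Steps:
$Z = \frac{1}{14370} \approx 6.9589 \cdot 10^{-5}$
$- Z = \left(-1\right) \frac{1}{14370} = - \frac{1}{14370}$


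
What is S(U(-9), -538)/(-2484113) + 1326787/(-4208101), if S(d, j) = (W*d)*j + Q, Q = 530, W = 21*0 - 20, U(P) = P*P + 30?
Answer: -8324106638821/10453398399413 ≈ -0.79631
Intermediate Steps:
U(P) = 30 + P² (U(P) = P² + 30 = 30 + P²)
W = -20 (W = 0 - 20 = -20)
S(d, j) = 530 - 20*d*j (S(d, j) = (-20*d)*j + 530 = -20*d*j + 530 = 530 - 20*d*j)
S(U(-9), -538)/(-2484113) + 1326787/(-4208101) = (530 - 20*(30 + (-9)²)*(-538))/(-2484113) + 1326787/(-4208101) = (530 - 20*(30 + 81)*(-538))*(-1/2484113) + 1326787*(-1/4208101) = (530 - 20*111*(-538))*(-1/2484113) - 1326787/4208101 = (530 + 1194360)*(-1/2484113) - 1326787/4208101 = 1194890*(-1/2484113) - 1326787/4208101 = -1194890/2484113 - 1326787/4208101 = -8324106638821/10453398399413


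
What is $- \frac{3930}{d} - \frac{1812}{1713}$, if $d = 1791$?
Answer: $- \frac{1108598}{340887} \approx -3.2521$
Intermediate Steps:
$- \frac{3930}{d} - \frac{1812}{1713} = - \frac{3930}{1791} - \frac{1812}{1713} = \left(-3930\right) \frac{1}{1791} - \frac{604}{571} = - \frac{1310}{597} - \frac{604}{571} = - \frac{1108598}{340887}$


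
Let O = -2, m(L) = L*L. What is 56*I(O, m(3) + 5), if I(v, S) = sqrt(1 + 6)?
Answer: 56*sqrt(7) ≈ 148.16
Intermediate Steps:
m(L) = L**2
I(v, S) = sqrt(7)
56*I(O, m(3) + 5) = 56*sqrt(7)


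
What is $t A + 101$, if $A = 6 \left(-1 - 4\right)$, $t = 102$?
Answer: $-2959$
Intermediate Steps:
$A = -30$ ($A = 6 \left(-5\right) = -30$)
$t A + 101 = 102 \left(-30\right) + 101 = -3060 + 101 = -2959$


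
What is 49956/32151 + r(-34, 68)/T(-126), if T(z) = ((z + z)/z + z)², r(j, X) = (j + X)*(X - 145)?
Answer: 113992023/82392296 ≈ 1.3835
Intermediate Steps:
r(j, X) = (-145 + X)*(X + j) (r(j, X) = (X + j)*(-145 + X) = (-145 + X)*(X + j))
T(z) = (2 + z)² (T(z) = ((2*z)/z + z)² = (2 + z)²)
49956/32151 + r(-34, 68)/T(-126) = 49956/32151 + (68² - 145*68 - 145*(-34) + 68*(-34))/((2 - 126)²) = 49956*(1/32151) + (4624 - 9860 + 4930 - 2312)/((-124)²) = 16652/10717 - 2618/15376 = 16652/10717 - 2618*1/15376 = 16652/10717 - 1309/7688 = 113992023/82392296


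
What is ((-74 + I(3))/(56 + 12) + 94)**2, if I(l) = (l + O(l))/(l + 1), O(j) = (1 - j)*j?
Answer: 638522361/73984 ≈ 8630.5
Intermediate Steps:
O(j) = j*(1 - j)
I(l) = (l + l*(1 - l))/(1 + l) (I(l) = (l + l*(1 - l))/(l + 1) = (l + l*(1 - l))/(1 + l))
((-74 + I(3))/(56 + 12) + 94)**2 = ((-74 + 3*(2 - 1*3)/(1 + 3))/(56 + 12) + 94)**2 = ((-74 + 3*(2 - 3)/4)/68 + 94)**2 = ((-74 + 3*(1/4)*(-1))*(1/68) + 94)**2 = ((-74 - 3/4)*(1/68) + 94)**2 = (-299/4*1/68 + 94)**2 = (-299/272 + 94)**2 = (25269/272)**2 = 638522361/73984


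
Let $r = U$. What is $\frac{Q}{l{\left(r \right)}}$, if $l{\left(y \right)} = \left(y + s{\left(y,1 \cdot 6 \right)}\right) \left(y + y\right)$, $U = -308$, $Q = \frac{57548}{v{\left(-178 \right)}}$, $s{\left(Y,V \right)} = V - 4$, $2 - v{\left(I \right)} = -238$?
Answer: $\frac{14387}{11309760} \approx 0.0012721$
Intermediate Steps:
$v{\left(I \right)} = 240$ ($v{\left(I \right)} = 2 - -238 = 2 + 238 = 240$)
$s{\left(Y,V \right)} = -4 + V$ ($s{\left(Y,V \right)} = V - 4 = -4 + V$)
$Q = \frac{14387}{60}$ ($Q = \frac{57548}{240} = 57548 \cdot \frac{1}{240} = \frac{14387}{60} \approx 239.78$)
$r = -308$
$l{\left(y \right)} = 2 y \left(2 + y\right)$ ($l{\left(y \right)} = \left(y + \left(-4 + 1 \cdot 6\right)\right) \left(y + y\right) = \left(y + \left(-4 + 6\right)\right) 2 y = \left(y + 2\right) 2 y = \left(2 + y\right) 2 y = 2 y \left(2 + y\right)$)
$\frac{Q}{l{\left(r \right)}} = \frac{14387}{60 \cdot 2 \left(-308\right) \left(2 - 308\right)} = \frac{14387}{60 \cdot 2 \left(-308\right) \left(-306\right)} = \frac{14387}{60 \cdot 188496} = \frac{14387}{60} \cdot \frac{1}{188496} = \frac{14387}{11309760}$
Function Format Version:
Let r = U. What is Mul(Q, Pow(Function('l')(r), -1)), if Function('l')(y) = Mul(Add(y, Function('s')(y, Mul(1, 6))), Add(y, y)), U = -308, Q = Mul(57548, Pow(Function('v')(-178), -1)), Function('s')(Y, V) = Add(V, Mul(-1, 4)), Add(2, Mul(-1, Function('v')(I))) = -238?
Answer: Rational(14387, 11309760) ≈ 0.0012721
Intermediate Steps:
Function('v')(I) = 240 (Function('v')(I) = Add(2, Mul(-1, -238)) = Add(2, 238) = 240)
Function('s')(Y, V) = Add(-4, V) (Function('s')(Y, V) = Add(V, -4) = Add(-4, V))
Q = Rational(14387, 60) (Q = Mul(57548, Pow(240, -1)) = Mul(57548, Rational(1, 240)) = Rational(14387, 60) ≈ 239.78)
r = -308
Function('l')(y) = Mul(2, y, Add(2, y)) (Function('l')(y) = Mul(Add(y, Add(-4, Mul(1, 6))), Add(y, y)) = Mul(Add(y, Add(-4, 6)), Mul(2, y)) = Mul(Add(y, 2), Mul(2, y)) = Mul(Add(2, y), Mul(2, y)) = Mul(2, y, Add(2, y)))
Mul(Q, Pow(Function('l')(r), -1)) = Mul(Rational(14387, 60), Pow(Mul(2, -308, Add(2, -308)), -1)) = Mul(Rational(14387, 60), Pow(Mul(2, -308, -306), -1)) = Mul(Rational(14387, 60), Pow(188496, -1)) = Mul(Rational(14387, 60), Rational(1, 188496)) = Rational(14387, 11309760)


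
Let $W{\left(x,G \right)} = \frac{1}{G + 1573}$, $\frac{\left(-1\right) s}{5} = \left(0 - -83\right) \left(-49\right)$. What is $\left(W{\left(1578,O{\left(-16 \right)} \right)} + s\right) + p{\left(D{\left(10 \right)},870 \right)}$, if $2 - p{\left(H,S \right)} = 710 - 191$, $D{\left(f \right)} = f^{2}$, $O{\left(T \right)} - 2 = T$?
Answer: $\frac{30896263}{1559} \approx 19818.0$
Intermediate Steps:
$O{\left(T \right)} = 2 + T$
$s = 20335$ ($s = - 5 \left(0 - -83\right) \left(-49\right) = - 5 \left(0 + 83\right) \left(-49\right) = - 5 \cdot 83 \left(-49\right) = \left(-5\right) \left(-4067\right) = 20335$)
$W{\left(x,G \right)} = \frac{1}{1573 + G}$
$p{\left(H,S \right)} = -517$ ($p{\left(H,S \right)} = 2 - \left(710 - 191\right) = 2 - 519 = -517$)
$\left(W{\left(1578,O{\left(-16 \right)} \right)} + s\right) + p{\left(D{\left(10 \right)},870 \right)} = \left(\frac{1}{1573 + \left(2 - 16\right)} + 20335\right) - 517 = \left(\frac{1}{1573 - 14} + 20335\right) - 517 = \left(\frac{1}{1559} + 20335\right) - 517 = \frac{31702266}{1559} - 517 = \frac{30896263}{1559}$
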